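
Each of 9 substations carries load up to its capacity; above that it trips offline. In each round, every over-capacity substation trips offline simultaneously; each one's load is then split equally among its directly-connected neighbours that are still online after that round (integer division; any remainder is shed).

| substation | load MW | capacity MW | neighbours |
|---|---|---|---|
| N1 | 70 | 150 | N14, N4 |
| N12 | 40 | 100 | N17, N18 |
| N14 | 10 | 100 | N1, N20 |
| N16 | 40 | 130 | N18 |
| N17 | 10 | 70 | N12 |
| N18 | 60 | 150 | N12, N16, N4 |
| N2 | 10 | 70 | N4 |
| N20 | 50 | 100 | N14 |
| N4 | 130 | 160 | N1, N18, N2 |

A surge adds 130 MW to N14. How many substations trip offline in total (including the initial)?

Round 1 — N14 at 140 > 100. N14 trips offline.
  N14 sheds 140 MW to N1, N20: 70 each.
    N1: 70+70 = 140 ≤ 150
    N20: 50+70 = 120 > 100
Round 2 — N20 trips offline.
  N20 sheds 120 MW: no online neighbours, lost.
No further trips.

2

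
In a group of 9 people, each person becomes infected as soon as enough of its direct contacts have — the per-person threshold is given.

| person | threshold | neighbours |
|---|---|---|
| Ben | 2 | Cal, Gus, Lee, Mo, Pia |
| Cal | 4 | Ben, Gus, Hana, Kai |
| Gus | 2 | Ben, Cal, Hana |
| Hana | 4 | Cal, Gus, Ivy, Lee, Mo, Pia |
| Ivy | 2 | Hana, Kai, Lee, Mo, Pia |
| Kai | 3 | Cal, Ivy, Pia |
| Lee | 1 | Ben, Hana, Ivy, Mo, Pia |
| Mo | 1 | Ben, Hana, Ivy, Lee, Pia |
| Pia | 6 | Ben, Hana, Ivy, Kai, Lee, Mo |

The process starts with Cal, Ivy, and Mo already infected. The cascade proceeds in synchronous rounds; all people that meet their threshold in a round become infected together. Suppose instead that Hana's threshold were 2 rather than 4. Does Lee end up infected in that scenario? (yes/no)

yes

With Hana's threshold at 2:
Round 1 — Cal, Ivy, Mo become infected (initial).
Round 2 — checking thresholds:
  Ben: 2 of 5 neighbours ≥ 2, becomes infected.
  Gus: 1 of 3 neighbours < 2, below threshold.
  Hana: 3 of 6 neighbours ≥ 2, becomes infected.
  Kai: 2 of 3 neighbours < 3, below threshold.
  Lee: 2 of 5 neighbours ≥ 1, becomes infected.
  Pia: 2 of 6 neighbours < 6, below threshold.
Round 3 — checking thresholds:
  Gus: 3 of 3 neighbours ≥ 2, becomes infected.
  Kai: 2 of 3 neighbours < 3, below threshold.
  Pia: 5 of 6 neighbours < 6, below threshold.
Round 4 — no new infections; cascade stops.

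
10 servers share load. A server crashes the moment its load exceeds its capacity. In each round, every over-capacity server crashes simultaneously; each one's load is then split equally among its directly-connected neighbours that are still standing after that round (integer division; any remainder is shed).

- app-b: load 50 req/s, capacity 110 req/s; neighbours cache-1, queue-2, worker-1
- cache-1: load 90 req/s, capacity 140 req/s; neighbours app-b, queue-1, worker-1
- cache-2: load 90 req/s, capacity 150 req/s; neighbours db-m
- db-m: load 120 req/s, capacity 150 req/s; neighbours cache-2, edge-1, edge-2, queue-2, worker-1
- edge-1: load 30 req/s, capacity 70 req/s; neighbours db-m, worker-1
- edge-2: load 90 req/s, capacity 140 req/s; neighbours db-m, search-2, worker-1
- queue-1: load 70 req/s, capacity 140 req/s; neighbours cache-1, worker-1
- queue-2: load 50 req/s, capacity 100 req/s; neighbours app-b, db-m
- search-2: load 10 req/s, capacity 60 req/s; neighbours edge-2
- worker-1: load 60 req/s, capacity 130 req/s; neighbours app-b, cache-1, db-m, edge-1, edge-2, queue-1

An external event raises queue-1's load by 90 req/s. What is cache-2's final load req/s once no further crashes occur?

Round 1 — queue-1 at 160 > 140. queue-1 crashes.
  queue-1 sheds 160 req/s to cache-1, worker-1: 80 each.
    cache-1: 90+80 = 170 > 140
    worker-1: 60+80 = 140 > 130
Round 2 — cache-1, worker-1 crash.
  cache-1 sheds 170 req/s to app-b: 170 each.
    app-b: 50+170 = 220 > 110
  worker-1 sheds 140 req/s to app-b, db-m, edge-1, edge-2: 35 each.
    app-b: 220+35 = 255 > 110
    db-m: 120+35 = 155 > 150
    edge-1: 30+35 = 65 ≤ 70
    edge-2: 90+35 = 125 ≤ 140
Round 3 — app-b, db-m crash.
  app-b sheds 255 req/s to queue-2: 255 each.
    queue-2: 50+255 = 305 > 100
  db-m sheds 155 req/s to cache-2, edge-1, edge-2, queue-2: 38 each (3 lost).
    cache-2: 90+38 = 128 ≤ 150
    edge-1: 65+38 = 103 > 70
    edge-2: 125+38 = 163 > 140
    queue-2: 305+38 = 343 > 100
Round 4 — edge-1, edge-2, queue-2 crash.
  edge-1 sheds 103 req/s: no online neighbours, lost.
  edge-2 sheds 163 req/s to search-2: 163 each.
    search-2: 10+163 = 173 > 60
  queue-2 sheds 343 req/s: no online neighbours, lost.
Round 5 — search-2 crashes.
  search-2 sheds 173 req/s: no online neighbours, lost.
No further crashes.

128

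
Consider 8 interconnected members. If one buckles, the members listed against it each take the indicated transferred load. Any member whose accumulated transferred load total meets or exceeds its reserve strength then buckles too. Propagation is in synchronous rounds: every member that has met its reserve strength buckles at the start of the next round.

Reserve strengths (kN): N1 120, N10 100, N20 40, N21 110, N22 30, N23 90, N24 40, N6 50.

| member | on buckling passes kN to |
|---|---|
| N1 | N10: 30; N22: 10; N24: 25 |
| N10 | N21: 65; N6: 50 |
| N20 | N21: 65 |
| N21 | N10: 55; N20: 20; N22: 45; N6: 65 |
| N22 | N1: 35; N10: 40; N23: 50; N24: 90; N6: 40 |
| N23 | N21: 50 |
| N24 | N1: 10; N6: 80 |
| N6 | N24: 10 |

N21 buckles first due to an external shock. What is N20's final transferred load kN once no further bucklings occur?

Round 1 — N21 buckles (initial).
  N10: +55 → 55 < 100
  N20: +20 → 20 < 40
  N22: +45 → 45 ≥ 30
  N6: +65 → 65 ≥ 50
Round 2 — N22, N6 buckle.
  N1: +35 → 35 < 120
  N10: +40 → 95 < 100
  N23: +50 → 50 < 90
  N24: +90+10 → 100 ≥ 40
Round 3 — N24 buckles.
  N1: +10 → 45 < 120
No further bucklings.

20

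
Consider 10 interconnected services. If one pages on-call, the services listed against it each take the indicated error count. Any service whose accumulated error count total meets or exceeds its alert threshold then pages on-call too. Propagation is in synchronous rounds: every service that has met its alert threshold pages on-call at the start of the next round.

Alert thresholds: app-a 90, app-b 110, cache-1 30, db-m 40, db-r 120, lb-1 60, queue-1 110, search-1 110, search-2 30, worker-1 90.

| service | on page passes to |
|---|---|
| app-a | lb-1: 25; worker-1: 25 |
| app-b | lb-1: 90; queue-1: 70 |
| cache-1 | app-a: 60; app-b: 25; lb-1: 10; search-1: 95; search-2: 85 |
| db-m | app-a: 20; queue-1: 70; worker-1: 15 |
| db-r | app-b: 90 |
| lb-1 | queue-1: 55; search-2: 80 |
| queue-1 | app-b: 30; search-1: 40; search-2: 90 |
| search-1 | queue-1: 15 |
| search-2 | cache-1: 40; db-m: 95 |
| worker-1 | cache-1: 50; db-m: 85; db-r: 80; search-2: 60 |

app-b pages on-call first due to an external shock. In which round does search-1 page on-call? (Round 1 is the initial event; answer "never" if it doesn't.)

Round 1 — app-b pages on-call (initial).
  lb-1: +90 → 90 ≥ 60
  queue-1: +70 → 70 < 110
Round 2 — lb-1 pages on-call.
  queue-1: +55 → 125 ≥ 110
  search-2: +80 → 80 ≥ 30
Round 3 — queue-1, search-2 page on-call.
  cache-1: +40 → 40 ≥ 30
  db-m: +95 → 95 ≥ 40
  search-1: +40 → 40 < 110
Round 4 — cache-1, db-m page on-call.
  app-a: +60+20 → 80 < 90
  search-1: +95 → 135 ≥ 110
  worker-1: +15 → 15 < 90
Round 5 — search-1 pages on-call.
No further pages.

5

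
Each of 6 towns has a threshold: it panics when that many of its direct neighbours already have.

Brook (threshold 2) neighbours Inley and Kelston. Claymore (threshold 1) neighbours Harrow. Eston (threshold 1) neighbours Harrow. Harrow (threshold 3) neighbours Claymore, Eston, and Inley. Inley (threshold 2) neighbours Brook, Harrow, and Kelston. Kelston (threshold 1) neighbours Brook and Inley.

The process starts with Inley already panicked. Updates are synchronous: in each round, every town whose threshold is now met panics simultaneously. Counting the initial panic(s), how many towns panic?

Round 1 — Inley panics (initial).
Round 2 — checking thresholds:
  Brook: 1 of 2 neighbours < 2, below threshold.
  Harrow: 1 of 3 neighbours < 3, below threshold.
  Kelston: 1 of 2 neighbours ≥ 1, panics.
Round 3 — checking thresholds:
  Brook: 2 of 2 neighbours ≥ 2, panics.
  Harrow: 1 of 3 neighbours < 3, below threshold.
Round 4 — no new panics; cascade stops.

3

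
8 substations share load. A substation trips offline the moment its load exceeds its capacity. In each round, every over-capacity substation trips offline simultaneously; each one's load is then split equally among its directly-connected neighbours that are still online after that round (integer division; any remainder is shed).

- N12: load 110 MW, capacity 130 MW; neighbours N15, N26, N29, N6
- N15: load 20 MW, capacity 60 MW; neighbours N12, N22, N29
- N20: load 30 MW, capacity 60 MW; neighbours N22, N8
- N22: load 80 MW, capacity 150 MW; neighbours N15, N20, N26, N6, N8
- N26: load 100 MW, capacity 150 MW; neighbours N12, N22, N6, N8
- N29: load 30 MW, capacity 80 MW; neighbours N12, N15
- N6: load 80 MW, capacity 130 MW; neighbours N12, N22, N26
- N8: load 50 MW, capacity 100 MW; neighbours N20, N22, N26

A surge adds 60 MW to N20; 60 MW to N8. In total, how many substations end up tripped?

8

Round 1 — N20 at 90 > 60; N8 at 110 > 100. N20, N8 trip offline.
  N20 sheds 90 MW to N22: 90 each.
    N22: 80+90 = 170 > 150
  N8 sheds 110 MW to N22, N26: 55 each.
    N22: 170+55 = 225 > 150
    N26: 100+55 = 155 > 150
Round 2 — N22, N26 trip offline.
  N22 sheds 225 MW to N15, N6: 112 each (1 lost).
    N15: 20+112 = 132 > 60
    N6: 80+112 = 192 > 130
  N26 sheds 155 MW to N12, N6: 77 each (1 lost).
    N12: 110+77 = 187 > 130
    N6: 192+77 = 269 > 130
Round 3 — N12, N15, N6 trip offline.
  N12 sheds 187 MW to N29: 187 each.
    N29: 30+187 = 217 > 80
  N15 sheds 132 MW to N29: 132 each.
    N29: 217+132 = 349 > 80
  N6 sheds 269 MW: no online neighbours, lost.
Round 4 — N29 trips offline.
  N29 sheds 349 MW: no online neighbours, lost.
No further trips.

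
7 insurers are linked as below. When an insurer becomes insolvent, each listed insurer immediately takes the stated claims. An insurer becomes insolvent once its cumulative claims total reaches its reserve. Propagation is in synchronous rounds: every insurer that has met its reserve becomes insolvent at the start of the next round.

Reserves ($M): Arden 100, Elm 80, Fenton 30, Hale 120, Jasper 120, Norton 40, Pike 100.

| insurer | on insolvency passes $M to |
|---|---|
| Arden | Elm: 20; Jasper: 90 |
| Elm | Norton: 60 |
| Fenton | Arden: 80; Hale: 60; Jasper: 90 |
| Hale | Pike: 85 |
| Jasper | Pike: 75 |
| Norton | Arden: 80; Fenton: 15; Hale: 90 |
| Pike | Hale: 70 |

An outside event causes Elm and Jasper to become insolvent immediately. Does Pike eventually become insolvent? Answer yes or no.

no

Round 1 — Elm, Jasper become insolvent (initial).
  Norton: +60 → 60 ≥ 40
  Pike: +75 → 75 < 100
Round 2 — Norton becomes insolvent.
  Arden: +80 → 80 < 100
  Fenton: +15 → 15 < 30
  Hale: +90 → 90 < 120
No further insolvencies.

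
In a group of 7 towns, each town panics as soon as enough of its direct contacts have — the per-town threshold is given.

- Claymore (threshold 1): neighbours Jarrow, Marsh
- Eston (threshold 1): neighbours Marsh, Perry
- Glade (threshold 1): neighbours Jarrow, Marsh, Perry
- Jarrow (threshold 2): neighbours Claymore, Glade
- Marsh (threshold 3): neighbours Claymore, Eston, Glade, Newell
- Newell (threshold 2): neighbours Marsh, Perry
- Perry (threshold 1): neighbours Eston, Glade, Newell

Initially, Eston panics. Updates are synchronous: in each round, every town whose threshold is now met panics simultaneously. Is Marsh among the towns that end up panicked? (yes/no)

Round 1 — Eston panics (initial).
Round 2 — checking thresholds:
  Marsh: 1 of 4 neighbours < 3, below threshold.
  Perry: 1 of 3 neighbours ≥ 1, panics.
Round 3 — checking thresholds:
  Glade: 1 of 3 neighbours ≥ 1, panics.
  Marsh: 1 of 4 neighbours < 3, below threshold.
  Newell: 1 of 2 neighbours < 2, below threshold.
Round 4 — no new panics; cascade stops.

no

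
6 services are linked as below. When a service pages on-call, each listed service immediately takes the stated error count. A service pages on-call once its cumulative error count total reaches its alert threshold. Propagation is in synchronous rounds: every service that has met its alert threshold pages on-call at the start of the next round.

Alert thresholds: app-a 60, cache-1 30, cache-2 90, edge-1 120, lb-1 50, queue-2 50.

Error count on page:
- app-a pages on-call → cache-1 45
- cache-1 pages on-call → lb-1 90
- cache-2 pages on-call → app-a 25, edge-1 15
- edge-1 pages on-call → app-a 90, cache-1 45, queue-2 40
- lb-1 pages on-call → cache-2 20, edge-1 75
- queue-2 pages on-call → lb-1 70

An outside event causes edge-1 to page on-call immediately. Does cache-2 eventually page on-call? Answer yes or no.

no

Round 1 — edge-1 pages on-call (initial).
  app-a: +90 → 90 ≥ 60
  cache-1: +45 → 45 ≥ 30
  queue-2: +40 → 40 < 50
Round 2 — app-a, cache-1 page on-call.
  lb-1: +90 → 90 ≥ 50
Round 3 — lb-1 pages on-call.
  cache-2: +20 → 20 < 90
No further pages.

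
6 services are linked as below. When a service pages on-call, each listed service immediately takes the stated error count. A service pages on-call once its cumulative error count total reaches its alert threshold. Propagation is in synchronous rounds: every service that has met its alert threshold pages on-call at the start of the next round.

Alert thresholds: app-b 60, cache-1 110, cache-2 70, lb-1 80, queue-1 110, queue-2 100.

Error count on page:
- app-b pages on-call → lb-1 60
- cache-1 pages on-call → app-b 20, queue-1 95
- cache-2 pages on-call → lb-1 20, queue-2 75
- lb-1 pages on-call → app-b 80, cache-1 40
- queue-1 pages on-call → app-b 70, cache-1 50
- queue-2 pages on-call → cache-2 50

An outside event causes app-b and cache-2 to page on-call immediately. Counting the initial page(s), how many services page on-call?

Round 1 — app-b, cache-2 page on-call (initial).
  lb-1: +60+20 → 80 ≥ 80
  queue-2: +75 → 75 < 100
Round 2 — lb-1 pages on-call.
  cache-1: +40 → 40 < 110
No further pages.

3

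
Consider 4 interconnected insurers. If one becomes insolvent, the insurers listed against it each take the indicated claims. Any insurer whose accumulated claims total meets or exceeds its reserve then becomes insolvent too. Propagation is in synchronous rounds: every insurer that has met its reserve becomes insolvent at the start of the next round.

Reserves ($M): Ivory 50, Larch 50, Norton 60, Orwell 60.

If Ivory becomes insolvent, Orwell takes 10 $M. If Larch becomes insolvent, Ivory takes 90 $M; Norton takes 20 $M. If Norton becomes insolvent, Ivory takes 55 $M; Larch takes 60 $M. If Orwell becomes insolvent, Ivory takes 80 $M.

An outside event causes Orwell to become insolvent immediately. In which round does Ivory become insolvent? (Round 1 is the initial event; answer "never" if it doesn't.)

2

Round 1 — Orwell becomes insolvent (initial).
  Ivory: +80 → 80 ≥ 50
Round 2 — Ivory becomes insolvent.
No further insolvencies.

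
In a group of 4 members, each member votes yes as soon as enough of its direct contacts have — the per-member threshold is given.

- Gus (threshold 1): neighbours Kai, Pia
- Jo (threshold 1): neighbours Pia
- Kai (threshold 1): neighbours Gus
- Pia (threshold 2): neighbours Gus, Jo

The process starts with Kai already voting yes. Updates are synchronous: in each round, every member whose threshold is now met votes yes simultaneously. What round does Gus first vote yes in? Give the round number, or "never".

2

Round 1 — Kai votes yes (initial).
Round 2 — checking thresholds:
  Gus: 1 of 2 neighbours ≥ 1, votes yes.
Round 3 — no new yes votes; cascade stops.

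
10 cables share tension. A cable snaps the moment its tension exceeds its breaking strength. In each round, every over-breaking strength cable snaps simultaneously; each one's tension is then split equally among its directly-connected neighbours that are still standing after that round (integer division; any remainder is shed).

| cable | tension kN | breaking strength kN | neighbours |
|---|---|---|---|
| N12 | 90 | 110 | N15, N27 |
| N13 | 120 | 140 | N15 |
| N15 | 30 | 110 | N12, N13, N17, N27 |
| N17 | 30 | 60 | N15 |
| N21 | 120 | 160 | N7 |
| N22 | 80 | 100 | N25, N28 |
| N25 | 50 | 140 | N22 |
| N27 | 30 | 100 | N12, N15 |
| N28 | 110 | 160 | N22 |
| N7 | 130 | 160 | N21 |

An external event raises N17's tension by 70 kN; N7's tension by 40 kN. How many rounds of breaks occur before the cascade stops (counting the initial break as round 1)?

4

Round 1 — N17 at 100 > 60; N7 at 170 > 160. N17, N7 snap.
  N17 sheds 100 kN to N15: 100 each.
    N15: 30+100 = 130 > 110
  N7 sheds 170 kN to N21: 170 each.
    N21: 120+170 = 290 > 160
Round 2 — N15, N21 snap.
  N15 sheds 130 kN to N12, N13, N27: 43 each (1 lost).
    N12: 90+43 = 133 > 110
    N13: 120+43 = 163 > 140
    N27: 30+43 = 73 ≤ 100
  N21 sheds 290 kN: no online neighbours, lost.
Round 3 — N12, N13 snap.
  N12 sheds 133 kN to N27: 133 each.
    N27: 73+133 = 206 > 100
  N13 sheds 163 kN: no online neighbours, lost.
Round 4 — N27 snaps.
  N27 sheds 206 kN: no online neighbours, lost.
No further breaks.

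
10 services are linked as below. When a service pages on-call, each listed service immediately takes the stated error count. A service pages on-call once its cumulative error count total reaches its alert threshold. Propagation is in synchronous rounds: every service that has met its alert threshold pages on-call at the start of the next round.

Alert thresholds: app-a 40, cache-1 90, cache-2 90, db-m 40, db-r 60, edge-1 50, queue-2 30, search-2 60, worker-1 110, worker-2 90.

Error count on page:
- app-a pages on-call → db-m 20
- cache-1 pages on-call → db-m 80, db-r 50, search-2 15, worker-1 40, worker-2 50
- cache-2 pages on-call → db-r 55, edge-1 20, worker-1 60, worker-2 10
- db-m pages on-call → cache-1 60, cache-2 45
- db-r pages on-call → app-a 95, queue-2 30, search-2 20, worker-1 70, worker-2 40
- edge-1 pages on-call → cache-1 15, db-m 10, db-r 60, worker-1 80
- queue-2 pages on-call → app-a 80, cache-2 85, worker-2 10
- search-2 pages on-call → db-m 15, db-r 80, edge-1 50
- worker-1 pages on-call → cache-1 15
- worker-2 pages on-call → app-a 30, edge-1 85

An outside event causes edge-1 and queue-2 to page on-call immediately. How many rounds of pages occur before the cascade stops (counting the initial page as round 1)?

3

Round 1 — edge-1, queue-2 page on-call (initial).
  app-a: +80 → 80 ≥ 40
  cache-1: +15 → 15 < 90
  cache-2: +85 → 85 < 90
  db-m: +10 → 10 < 40
  db-r: +60 → 60 ≥ 60
  worker-1: +80 → 80 < 110
  worker-2: +10 → 10 < 90
Round 2 — app-a, db-r page on-call.
  db-m: +20 → 30 < 40
  search-2: +20 → 20 < 60
  worker-1: +70 → 150 ≥ 110
  worker-2: +40 → 50 < 90
Round 3 — worker-1 pages on-call.
  cache-1: +15 → 30 < 90
No further pages.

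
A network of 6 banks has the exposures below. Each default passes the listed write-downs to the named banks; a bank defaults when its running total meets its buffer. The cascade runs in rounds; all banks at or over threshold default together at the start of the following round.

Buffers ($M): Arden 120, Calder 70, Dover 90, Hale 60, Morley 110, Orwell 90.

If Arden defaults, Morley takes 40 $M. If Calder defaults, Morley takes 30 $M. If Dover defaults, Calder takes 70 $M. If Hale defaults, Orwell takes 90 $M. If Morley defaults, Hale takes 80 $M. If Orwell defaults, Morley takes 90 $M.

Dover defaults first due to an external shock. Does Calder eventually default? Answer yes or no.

Round 1 — Dover defaults (initial).
  Calder: +70 → 70 ≥ 70
Round 2 — Calder defaults.
  Morley: +30 → 30 < 110
No further defaults.

yes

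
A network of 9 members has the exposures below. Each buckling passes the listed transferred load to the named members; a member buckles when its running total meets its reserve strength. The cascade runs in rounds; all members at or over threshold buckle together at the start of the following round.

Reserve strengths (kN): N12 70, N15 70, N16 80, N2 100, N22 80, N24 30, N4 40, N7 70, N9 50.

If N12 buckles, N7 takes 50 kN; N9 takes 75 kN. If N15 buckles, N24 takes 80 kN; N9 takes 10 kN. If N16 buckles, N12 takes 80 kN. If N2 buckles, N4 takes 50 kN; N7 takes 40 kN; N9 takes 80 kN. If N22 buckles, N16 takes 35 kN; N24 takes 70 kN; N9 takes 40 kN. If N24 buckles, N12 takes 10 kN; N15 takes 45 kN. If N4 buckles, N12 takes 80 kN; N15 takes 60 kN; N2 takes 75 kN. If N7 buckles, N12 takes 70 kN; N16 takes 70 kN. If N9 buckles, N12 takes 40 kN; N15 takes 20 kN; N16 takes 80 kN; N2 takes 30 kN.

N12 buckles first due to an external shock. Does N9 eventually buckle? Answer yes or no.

Round 1 — N12 buckles (initial).
  N7: +50 → 50 < 70
  N9: +75 → 75 ≥ 50
Round 2 — N9 buckles.
  N15: +20 → 20 < 70
  N16: +80 → 80 ≥ 80
  N2: +30 → 30 < 100
Round 3 — N16 buckles.
No further bucklings.

yes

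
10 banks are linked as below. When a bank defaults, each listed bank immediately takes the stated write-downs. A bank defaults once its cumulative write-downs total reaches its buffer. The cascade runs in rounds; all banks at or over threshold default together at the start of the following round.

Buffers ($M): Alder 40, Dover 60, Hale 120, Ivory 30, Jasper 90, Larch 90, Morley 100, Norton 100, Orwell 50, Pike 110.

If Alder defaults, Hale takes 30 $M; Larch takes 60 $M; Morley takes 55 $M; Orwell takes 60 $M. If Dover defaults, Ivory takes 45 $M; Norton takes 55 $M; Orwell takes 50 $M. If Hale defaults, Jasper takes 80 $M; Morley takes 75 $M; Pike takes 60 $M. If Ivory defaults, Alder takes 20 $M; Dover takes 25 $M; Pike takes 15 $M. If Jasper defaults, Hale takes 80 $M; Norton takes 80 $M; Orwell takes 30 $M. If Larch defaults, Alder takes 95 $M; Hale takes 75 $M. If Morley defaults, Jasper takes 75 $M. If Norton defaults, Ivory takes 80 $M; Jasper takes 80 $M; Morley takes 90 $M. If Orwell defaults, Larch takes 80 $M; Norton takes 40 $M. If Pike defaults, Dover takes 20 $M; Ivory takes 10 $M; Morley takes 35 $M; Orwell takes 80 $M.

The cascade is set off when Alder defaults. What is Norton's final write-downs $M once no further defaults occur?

40

Round 1 — Alder defaults (initial).
  Hale: +30 → 30 < 120
  Larch: +60 → 60 < 90
  Morley: +55 → 55 < 100
  Orwell: +60 → 60 ≥ 50
Round 2 — Orwell defaults.
  Larch: +80 → 140 ≥ 90
  Norton: +40 → 40 < 100
Round 3 — Larch defaults.
  Hale: +75 → 105 < 120
No further defaults.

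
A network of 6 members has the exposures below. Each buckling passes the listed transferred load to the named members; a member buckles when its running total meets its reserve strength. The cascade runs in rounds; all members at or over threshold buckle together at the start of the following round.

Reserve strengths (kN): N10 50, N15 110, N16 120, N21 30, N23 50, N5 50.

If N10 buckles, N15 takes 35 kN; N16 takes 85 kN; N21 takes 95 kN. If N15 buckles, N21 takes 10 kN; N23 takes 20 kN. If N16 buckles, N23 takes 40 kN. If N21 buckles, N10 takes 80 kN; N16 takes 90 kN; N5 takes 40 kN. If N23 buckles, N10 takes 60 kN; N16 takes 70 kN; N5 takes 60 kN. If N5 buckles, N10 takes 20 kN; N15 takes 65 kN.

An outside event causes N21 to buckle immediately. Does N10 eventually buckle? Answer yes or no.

Round 1 — N21 buckles (initial).
  N10: +80 → 80 ≥ 50
  N16: +90 → 90 < 120
  N5: +40 → 40 < 50
Round 2 — N10 buckles.
  N15: +35 → 35 < 110
  N16: +85 → 175 ≥ 120
Round 3 — N16 buckles.
  N23: +40 → 40 < 50
No further bucklings.

yes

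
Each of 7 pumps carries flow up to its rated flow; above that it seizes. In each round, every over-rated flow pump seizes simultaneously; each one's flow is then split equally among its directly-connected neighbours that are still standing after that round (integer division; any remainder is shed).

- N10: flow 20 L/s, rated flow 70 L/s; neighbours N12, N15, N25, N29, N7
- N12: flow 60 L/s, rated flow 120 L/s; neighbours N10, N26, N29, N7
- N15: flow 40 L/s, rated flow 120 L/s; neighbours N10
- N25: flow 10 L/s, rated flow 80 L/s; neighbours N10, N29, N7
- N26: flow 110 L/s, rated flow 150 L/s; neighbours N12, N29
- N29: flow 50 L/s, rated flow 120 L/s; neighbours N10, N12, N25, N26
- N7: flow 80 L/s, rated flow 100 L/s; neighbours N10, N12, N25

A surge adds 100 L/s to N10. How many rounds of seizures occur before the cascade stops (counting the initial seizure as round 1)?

4

Round 1 — N10 at 120 > 70. N10 seizes.
  N10 sheds 120 L/s to N12, N15, N25, N29, N7: 24 each.
    N12: 60+24 = 84 ≤ 120
    N15: 40+24 = 64 ≤ 120
    N25: 10+24 = 34 ≤ 80
    N29: 50+24 = 74 ≤ 120
    N7: 80+24 = 104 > 100
Round 2 — N7 seizes.
  N7 sheds 104 L/s to N12, N25: 52 each.
    N12: 84+52 = 136 > 120
    N25: 34+52 = 86 > 80
Round 3 — N12, N25 seize.
  N12 sheds 136 L/s to N26, N29: 68 each.
    N26: 110+68 = 178 > 150
    N29: 74+68 = 142 > 120
  N25 sheds 86 L/s to N29: 86 each.
    N29: 142+86 = 228 > 120
Round 4 — N26, N29 seize.
  N26 sheds 178 L/s: no online neighbours, lost.
  N29 sheds 228 L/s: no online neighbours, lost.
No further seizures.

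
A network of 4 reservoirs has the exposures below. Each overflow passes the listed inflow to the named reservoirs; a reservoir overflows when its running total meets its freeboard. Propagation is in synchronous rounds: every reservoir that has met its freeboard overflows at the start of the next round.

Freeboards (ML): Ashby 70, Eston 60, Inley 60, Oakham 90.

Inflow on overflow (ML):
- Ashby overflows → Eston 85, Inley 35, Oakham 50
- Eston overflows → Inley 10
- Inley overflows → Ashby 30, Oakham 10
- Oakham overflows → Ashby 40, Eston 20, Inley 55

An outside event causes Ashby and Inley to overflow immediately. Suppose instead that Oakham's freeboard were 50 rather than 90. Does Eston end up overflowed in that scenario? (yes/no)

With Oakham's freeboard at 50:
Round 1 — Ashby, Inley overflow (initial).
  Eston: +85 → 85 ≥ 60
  Oakham: +50+10 → 60 ≥ 50
Round 2 — Eston, Oakham overflow.
No further overflows.

yes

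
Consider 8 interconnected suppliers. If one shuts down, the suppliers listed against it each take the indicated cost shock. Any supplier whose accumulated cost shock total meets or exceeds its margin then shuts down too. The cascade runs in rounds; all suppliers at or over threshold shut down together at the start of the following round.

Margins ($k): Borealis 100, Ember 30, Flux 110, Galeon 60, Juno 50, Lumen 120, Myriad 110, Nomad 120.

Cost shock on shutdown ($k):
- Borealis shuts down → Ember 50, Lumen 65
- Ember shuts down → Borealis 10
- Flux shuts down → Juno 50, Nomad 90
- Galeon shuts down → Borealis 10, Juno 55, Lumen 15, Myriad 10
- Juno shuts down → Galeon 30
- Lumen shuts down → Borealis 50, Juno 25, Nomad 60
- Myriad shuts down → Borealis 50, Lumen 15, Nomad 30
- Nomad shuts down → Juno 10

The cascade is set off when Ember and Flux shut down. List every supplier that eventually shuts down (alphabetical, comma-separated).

Ember, Flux, Juno

Round 1 — Ember, Flux shut down (initial).
  Borealis: +10 → 10 < 100
  Juno: +50 → 50 ≥ 50
  Nomad: +90 → 90 < 120
Round 2 — Juno shuts down.
  Galeon: +30 → 30 < 60
No further shutdowns.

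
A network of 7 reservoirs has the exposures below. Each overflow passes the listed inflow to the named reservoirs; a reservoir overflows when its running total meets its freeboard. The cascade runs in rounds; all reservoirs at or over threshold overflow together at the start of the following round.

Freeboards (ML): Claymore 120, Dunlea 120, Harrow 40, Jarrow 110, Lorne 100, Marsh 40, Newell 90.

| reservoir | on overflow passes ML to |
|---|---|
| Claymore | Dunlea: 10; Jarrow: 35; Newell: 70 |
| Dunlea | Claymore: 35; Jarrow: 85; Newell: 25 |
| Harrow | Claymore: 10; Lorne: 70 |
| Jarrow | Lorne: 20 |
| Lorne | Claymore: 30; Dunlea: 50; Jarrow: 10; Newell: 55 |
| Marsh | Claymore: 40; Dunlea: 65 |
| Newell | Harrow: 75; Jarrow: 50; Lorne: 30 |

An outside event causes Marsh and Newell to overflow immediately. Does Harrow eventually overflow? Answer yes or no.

Round 1 — Marsh, Newell overflow (initial).
  Claymore: +40 → 40 < 120
  Dunlea: +65 → 65 < 120
  Harrow: +75 → 75 ≥ 40
  Jarrow: +50 → 50 < 110
  Lorne: +30 → 30 < 100
Round 2 — Harrow overflows.
  Claymore: +10 → 50 < 120
  Lorne: +70 → 100 ≥ 100
Round 3 — Lorne overflows.
  Claymore: +30 → 80 < 120
  Dunlea: +50 → 115 < 120
  Jarrow: +10 → 60 < 110
No further overflows.

yes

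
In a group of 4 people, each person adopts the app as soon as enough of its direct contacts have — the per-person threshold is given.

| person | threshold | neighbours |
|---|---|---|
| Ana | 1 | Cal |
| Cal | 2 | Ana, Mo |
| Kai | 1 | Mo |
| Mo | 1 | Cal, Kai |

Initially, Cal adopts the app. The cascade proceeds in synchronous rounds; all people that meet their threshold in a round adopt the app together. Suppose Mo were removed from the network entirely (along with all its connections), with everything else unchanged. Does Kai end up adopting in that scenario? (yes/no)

no

With Mo removed:
Round 1 — Cal adopts the app (initial).
Round 2 — checking thresholds:
  Ana: 1 of 1 neighbours ≥ 1, adopts the app.
Round 3 — no new adoptions; cascade stops.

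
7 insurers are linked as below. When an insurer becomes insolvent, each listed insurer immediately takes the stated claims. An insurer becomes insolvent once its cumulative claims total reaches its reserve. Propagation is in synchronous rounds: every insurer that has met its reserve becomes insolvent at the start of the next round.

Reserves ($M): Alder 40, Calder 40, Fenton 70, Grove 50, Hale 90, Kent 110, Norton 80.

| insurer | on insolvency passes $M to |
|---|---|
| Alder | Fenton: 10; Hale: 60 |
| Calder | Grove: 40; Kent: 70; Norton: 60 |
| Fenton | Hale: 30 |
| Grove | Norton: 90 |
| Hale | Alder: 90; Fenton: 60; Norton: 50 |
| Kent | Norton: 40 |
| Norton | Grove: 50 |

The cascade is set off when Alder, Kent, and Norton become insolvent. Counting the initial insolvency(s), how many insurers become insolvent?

4

Round 1 — Alder, Kent, Norton become insolvent (initial).
  Fenton: +10 → 10 < 70
  Grove: +50 → 50 ≥ 50
  Hale: +60 → 60 < 90
Round 2 — Grove becomes insolvent.
No further insolvencies.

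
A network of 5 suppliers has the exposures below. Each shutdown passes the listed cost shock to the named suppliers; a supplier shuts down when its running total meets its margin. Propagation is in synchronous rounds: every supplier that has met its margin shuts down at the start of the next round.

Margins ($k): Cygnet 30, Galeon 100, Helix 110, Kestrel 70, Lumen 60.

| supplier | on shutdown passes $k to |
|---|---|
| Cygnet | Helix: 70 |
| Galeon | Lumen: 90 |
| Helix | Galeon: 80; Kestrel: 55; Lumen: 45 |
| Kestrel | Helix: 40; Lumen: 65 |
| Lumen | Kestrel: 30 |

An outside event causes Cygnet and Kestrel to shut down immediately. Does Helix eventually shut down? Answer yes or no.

yes

Round 1 — Cygnet, Kestrel shut down (initial).
  Helix: +70+40 → 110 ≥ 110
  Lumen: +65 → 65 ≥ 60
Round 2 — Helix, Lumen shut down.
  Galeon: +80 → 80 < 100
No further shutdowns.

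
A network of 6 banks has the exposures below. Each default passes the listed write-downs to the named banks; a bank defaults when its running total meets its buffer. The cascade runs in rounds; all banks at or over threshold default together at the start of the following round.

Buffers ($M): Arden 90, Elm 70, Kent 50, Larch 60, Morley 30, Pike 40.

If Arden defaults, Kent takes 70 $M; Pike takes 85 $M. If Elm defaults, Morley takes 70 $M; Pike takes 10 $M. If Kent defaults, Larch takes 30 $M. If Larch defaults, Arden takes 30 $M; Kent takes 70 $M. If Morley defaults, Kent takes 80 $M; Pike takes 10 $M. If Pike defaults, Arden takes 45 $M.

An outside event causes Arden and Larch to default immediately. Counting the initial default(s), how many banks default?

4

Round 1 — Arden, Larch default (initial).
  Kent: +70+70 → 140 ≥ 50
  Pike: +85 → 85 ≥ 40
Round 2 — Kent, Pike default.
No further defaults.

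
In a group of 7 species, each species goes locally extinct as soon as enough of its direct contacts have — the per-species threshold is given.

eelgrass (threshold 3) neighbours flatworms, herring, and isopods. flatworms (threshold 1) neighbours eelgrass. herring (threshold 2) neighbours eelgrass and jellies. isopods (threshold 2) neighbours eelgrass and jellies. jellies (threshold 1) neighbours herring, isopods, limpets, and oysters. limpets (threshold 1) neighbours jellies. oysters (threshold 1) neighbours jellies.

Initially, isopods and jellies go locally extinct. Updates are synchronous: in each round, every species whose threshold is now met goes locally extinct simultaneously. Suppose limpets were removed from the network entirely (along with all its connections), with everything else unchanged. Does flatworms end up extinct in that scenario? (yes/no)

no

With limpets removed:
Round 1 — isopods, jellies go locally extinct (initial).
Round 2 — checking thresholds:
  eelgrass: 1 of 3 neighbours < 3, below threshold.
  herring: 1 of 2 neighbours < 2, below threshold.
  oysters: 1 of 1 neighbours ≥ 1, goes locally extinct.
Round 3 — no new extinctions; cascade stops.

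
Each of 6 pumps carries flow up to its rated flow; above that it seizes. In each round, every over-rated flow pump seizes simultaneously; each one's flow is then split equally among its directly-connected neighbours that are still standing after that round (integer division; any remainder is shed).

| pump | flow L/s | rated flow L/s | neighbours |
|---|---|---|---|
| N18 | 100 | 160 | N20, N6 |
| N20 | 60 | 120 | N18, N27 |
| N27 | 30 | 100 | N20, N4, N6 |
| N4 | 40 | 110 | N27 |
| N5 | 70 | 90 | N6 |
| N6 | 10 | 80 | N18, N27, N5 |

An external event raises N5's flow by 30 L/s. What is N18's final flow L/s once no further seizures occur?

Round 1 — N5 at 100 > 90. N5 seizes.
  N5 sheds 100 L/s to N6: 100 each.
    N6: 10+100 = 110 > 80
Round 2 — N6 seizes.
  N6 sheds 110 L/s to N18, N27: 55 each.
    N18: 100+55 = 155 ≤ 160
    N27: 30+55 = 85 ≤ 100
No further seizures.

155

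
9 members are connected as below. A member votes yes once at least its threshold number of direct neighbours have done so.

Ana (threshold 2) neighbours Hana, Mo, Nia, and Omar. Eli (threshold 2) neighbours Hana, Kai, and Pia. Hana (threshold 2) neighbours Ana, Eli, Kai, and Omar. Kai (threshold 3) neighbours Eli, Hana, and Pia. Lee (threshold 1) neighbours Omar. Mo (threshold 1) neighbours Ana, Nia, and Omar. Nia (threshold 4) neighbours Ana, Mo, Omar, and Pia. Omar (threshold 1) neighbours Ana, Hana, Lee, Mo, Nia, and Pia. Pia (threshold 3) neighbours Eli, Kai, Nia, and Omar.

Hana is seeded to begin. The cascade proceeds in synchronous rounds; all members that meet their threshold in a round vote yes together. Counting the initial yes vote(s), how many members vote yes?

Round 1 — Hana votes yes (initial).
Round 2 — checking thresholds:
  Ana: 1 of 4 neighbours < 2, holds.
  Eli: 1 of 3 neighbours < 2, holds.
  Kai: 1 of 3 neighbours < 3, holds.
  Omar: 1 of 6 neighbours ≥ 1, votes yes.
Round 3 — checking thresholds:
  Ana: 2 of 4 neighbours ≥ 2, votes yes.
  Eli: 1 of 3 neighbours < 2, holds.
  Kai: 1 of 3 neighbours < 3, holds.
  Lee: 1 of 1 neighbours ≥ 1, votes yes.
  Mo: 1 of 3 neighbours ≥ 1, votes yes.
  Nia: 1 of 4 neighbours < 4, holds.
  Pia: 1 of 4 neighbours < 3, holds.
Round 4 — no new yes votes; cascade stops.

5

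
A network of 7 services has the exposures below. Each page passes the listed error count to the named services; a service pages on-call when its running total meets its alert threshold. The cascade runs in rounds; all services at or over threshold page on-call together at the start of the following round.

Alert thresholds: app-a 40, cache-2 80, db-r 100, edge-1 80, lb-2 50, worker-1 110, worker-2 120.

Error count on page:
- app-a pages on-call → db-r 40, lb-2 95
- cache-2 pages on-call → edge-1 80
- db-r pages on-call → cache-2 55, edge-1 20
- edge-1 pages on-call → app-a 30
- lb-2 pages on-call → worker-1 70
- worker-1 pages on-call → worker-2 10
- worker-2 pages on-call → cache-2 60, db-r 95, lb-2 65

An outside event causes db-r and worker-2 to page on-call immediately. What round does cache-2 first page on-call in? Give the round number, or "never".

2

Round 1 — db-r, worker-2 page on-call (initial).
  cache-2: +55+60 → 115 ≥ 80
  edge-1: +20 → 20 < 80
  lb-2: +65 → 65 ≥ 50
Round 2 — cache-2, lb-2 page on-call.
  edge-1: +80 → 100 ≥ 80
  worker-1: +70 → 70 < 110
Round 3 — edge-1 pages on-call.
  app-a: +30 → 30 < 40
No further pages.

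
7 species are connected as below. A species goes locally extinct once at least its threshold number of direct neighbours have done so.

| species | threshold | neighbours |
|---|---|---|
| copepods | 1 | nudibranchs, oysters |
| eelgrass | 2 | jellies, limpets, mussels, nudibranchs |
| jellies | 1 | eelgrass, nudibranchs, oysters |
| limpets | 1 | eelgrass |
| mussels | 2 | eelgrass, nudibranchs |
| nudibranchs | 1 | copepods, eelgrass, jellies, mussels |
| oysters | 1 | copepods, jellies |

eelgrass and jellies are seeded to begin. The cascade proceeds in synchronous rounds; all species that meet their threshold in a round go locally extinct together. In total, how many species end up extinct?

7

Round 1 — eelgrass, jellies go locally extinct (initial).
Round 2 — checking thresholds:
  limpets: 1 of 1 neighbours ≥ 1, goes locally extinct.
  mussels: 1 of 2 neighbours < 2, holds.
  nudibranchs: 2 of 4 neighbours ≥ 1, goes locally extinct.
  oysters: 1 of 2 neighbours ≥ 1, goes locally extinct.
Round 3 — checking thresholds:
  copepods: 2 of 2 neighbours ≥ 1, goes locally extinct.
  mussels: 2 of 2 neighbours ≥ 2, goes locally extinct.
Round 4 — no new extinctions; cascade stops.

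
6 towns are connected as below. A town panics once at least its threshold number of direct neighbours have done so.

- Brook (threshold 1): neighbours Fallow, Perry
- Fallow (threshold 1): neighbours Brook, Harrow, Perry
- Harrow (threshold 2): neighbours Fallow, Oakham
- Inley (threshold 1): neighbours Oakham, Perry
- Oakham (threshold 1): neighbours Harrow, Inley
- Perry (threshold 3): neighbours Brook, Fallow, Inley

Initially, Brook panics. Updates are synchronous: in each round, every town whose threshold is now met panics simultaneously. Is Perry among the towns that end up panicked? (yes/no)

no

Round 1 — Brook panics (initial).
Round 2 — checking thresholds:
  Fallow: 1 of 3 neighbours ≥ 1, panics.
  Perry: 1 of 3 neighbours < 3, below threshold.
Round 3 — no new panics; cascade stops.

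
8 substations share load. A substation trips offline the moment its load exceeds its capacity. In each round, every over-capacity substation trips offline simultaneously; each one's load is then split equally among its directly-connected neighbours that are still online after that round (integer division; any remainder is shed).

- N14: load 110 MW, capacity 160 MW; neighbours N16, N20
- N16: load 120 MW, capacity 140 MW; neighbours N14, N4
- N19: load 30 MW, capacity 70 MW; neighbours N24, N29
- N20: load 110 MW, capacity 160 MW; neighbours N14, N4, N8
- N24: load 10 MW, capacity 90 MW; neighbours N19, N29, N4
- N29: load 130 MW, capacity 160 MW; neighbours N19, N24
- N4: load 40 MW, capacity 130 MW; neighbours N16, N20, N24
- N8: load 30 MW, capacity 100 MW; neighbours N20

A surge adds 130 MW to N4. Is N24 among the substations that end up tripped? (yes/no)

no

Round 1 — N4 at 170 > 130. N4 trips offline.
  N4 sheds 170 MW to N16, N20, N24: 56 each (2 lost).
    N16: 120+56 = 176 > 140
    N20: 110+56 = 166 > 160
    N24: 10+56 = 66 ≤ 90
Round 2 — N16, N20 trip offline.
  N16 sheds 176 MW to N14: 176 each.
    N14: 110+176 = 286 > 160
  N20 sheds 166 MW to N14, N8: 83 each.
    N14: 286+83 = 369 > 160
    N8: 30+83 = 113 > 100
Round 3 — N14, N8 trip offline.
  N14 sheds 369 MW: no online neighbours, lost.
  N8 sheds 113 MW: no online neighbours, lost.
No further trips.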